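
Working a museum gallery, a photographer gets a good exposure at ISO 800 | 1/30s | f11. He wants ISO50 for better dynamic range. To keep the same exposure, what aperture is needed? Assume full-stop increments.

ISO: 800 → 400 → 200 → 100 → 50 — 4 stops dropped (darker).
Need 4 stops brighter from the aperture: f/11 → f/8 → f/5.6 → f/4 → f/2.8.

f/2.8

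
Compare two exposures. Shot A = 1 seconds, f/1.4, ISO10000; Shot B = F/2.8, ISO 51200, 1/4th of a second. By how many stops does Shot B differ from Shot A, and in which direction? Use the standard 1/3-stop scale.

1 2/3 stops darker

Aperture: f/1.4 → f/1.6 → f/1.8 → f/2 → f/2.2 → f/2.5 → f/2.8 — 2 stops smaller aperture (darker).
Shutter speed: 1 → 0.8 → 0.6 → 0.5 → 0.4 → 0.3 → 1/4 — 2 stops shorter (darker).
ISO: 10000 → 12800 → 16000 → 20000 → 25600 → 32000 → 40000 → 51200 — 2 1/3 stops higher (brighter).
Net: −2 −2 +2 1/3 = −1 2/3 stops.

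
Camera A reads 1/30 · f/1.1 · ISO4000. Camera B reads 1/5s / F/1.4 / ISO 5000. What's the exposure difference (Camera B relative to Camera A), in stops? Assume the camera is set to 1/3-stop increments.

Aperture: f/1.1 → f/1.2 → f/1.4 — 2/3 stop smaller aperture (darker).
Shutter speed: 1/30 → 1/25 → 1/20 → 1/15 → 1/13 → 1/10 → 1/8 → 1/6 → 1/5 — 2 2/3 stops slower (brighter).
ISO: 4000 → 5000 — 1/3 stop higher (brighter).
Net: −2/3 +2 2/3 +1/3 = +2 1/3 stops.

2 1/3 stops brighter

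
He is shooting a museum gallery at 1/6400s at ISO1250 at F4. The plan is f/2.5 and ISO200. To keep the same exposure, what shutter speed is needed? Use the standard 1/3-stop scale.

Aperture: f/4 → f/3.5 → f/3.2 → f/2.8 → f/2.5 — 1 1/3 stops opened up (brighter).
ISO: 1250 → 1000 → 800 → 640 → 500 → 400 → 320 → 250 → 200 — 2 2/3 stops dropped (darker).
Net change so far: 1 1/3 stops darker. Offset with the shutter speed: 1/6400 → 1/5000 → 1/4000 → 1/3200 → 1/2500.

1/2500s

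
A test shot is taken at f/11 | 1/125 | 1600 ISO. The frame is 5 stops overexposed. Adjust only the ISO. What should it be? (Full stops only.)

ISO 50

Overexposed by 5 stops → need 5 stops darker.
ISO: 1600 → 800 → 400 → 200 → 100 → 50.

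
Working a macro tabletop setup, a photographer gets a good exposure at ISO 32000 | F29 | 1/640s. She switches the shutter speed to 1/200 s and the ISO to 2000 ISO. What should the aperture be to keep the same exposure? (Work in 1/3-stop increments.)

Shutter speed: 1/640 → 1/500 → 1/400 → 1/320 → 1/250 → 1/200 — 1 2/3 stops slower (brighter).
ISO: 32000 → 25600 → 20000 → 16000 → 12800 → 10000 → 8000 → 6400 → 5000 → 4000 → 3200 → 2500 → 2000 — 4 stops dropped (darker).
Net change so far: 2 1/3 stops darker. Offset with the aperture: f/29 → f/25 → f/22 → f/20 → f/18 → f/16 → f/14 → f/13.

f/13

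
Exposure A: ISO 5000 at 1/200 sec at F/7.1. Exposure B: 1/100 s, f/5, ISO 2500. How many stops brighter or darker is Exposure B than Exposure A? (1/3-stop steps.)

1 stop brighter

Aperture: f/7.1 → f/6.3 → f/5.6 → f/5 — 1 stop opened up (brighter).
Shutter speed: 1/200 → 1/160 → 1/125 → 1/100 — 1 stop longer (brighter).
ISO: 5000 → 4000 → 3200 → 2500 — 1 stop dropped (darker).
Net: +1 +1 −1 = +1 stop.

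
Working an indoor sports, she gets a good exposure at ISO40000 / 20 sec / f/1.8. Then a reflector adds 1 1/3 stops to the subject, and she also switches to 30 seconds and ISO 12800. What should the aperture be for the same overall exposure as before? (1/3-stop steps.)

f/2

Scene light: 1 1/3 stops brighter.
Shutter speed: 20 → 25 → 30 — 2/3 stop longer (brighter).
ISO: 40000 → 32000 → 25600 → 20000 → 16000 → 12800 — 1 2/3 stops dropped (darker).
Net so far: 1/3 stop brighter. Aperture: f/1.8 → f/2.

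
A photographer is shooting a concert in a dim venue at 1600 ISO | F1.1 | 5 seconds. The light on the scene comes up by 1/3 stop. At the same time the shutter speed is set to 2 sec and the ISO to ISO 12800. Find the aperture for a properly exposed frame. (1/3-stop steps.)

f/2.2

Scene light: 1/3 stop brighter.
Shutter speed: 5 → 4 → 3.2 → 2.5 → 2 — 1 1/3 stops shorter (darker).
ISO: 1600 → 2000 → 2500 → 3200 → 4000 → 5000 → 6400 → 8000 → 10000 → 12800 — 3 stops higher (brighter).
Net so far: 2 stops brighter. Aperture: f/1.1 → f/1.2 → f/1.4 → f/1.6 → f/1.8 → f/2 → f/2.2.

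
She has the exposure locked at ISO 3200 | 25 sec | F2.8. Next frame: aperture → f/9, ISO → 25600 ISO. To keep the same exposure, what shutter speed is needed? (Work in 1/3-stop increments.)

30 s

Aperture: f/2.8 → f/3.2 → f/3.5 → f/4 → f/4.5 → f/5 → f/5.6 → f/6.3 → f/7.1 → f/8 → f/9 — 3 1/3 stops narrower (darker).
ISO: 3200 → 4000 → 5000 → 6400 → 8000 → 10000 → 12800 → 16000 → 20000 → 25600 — 3 stops higher (brighter).
Net change so far: 1/3 stop darker. Offset with the shutter speed: 25 → 30.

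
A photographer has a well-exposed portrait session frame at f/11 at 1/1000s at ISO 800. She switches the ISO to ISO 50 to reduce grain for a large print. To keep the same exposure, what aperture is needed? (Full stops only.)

f/2.8

ISO: 800 → 400 → 200 → 100 → 50 — 4 stops lower (darker).
Need 4 stops brighter from the aperture: f/11 → f/8 → f/5.6 → f/4 → f/2.8.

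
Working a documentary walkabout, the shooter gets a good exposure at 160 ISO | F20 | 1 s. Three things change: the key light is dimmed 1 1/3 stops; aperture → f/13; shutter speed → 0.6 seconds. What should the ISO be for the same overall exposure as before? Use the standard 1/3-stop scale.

Scene light: 1 1/3 stops darker.
Aperture: f/20 → f/18 → f/16 → f/14 → f/13 — 1 1/3 stops larger aperture (brighter).
Shutter speed: 1 → 0.8 → 0.6 — 2/3 stop faster (darker).
Net so far: 2/3 stop darker. ISO: 160 → 200 → 250.

ISO 250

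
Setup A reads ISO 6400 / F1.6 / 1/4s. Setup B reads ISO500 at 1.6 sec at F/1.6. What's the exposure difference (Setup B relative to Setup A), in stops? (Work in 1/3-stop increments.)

1 stop darker

Aperture: unchanged.
Shutter speed: 1/4 → 0.3 → 0.4 → 0.5 → 0.6 → 0.8 → 1 → 1.3 → 1.6 — 2 2/3 stops slower (brighter).
ISO: 6400 → 5000 → 4000 → 3200 → 2500 → 2000 → 1600 → 1250 → 1000 → 800 → 640 → 500 — 3 2/3 stops dropped (darker).
Net: +2 2/3 −3 2/3 = −1 stop.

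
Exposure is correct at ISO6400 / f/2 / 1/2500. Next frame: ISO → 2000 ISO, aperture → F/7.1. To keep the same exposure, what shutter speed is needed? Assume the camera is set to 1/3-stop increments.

1/60s

ISO: 6400 → 5000 → 4000 → 3200 → 2500 → 2000 — 1 2/3 stops dropped (darker).
Aperture: f/2 → f/2.2 → f/2.5 → f/2.8 → f/3.2 → f/3.5 → f/4 → f/4.5 → f/5 → f/5.6 → f/6.3 → f/7.1 — 3 2/3 stops stopped down (darker).
Net change so far: 5 1/3 stops darker. Offset with the shutter speed: 1/2500 → 1/2000 → 1/1600 → 1/1250 → 1/1000 → 1/800 → 1/640 → 1/500 → 1/400 → 1/320 → 1/250 → 1/200 → 1/160 → 1/125 → 1/100 → 1/80 → 1/60.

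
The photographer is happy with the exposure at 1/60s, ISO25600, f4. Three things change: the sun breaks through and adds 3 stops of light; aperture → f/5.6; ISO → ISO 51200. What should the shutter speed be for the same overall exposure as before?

Scene light: 3 stops brighter.
Aperture: f/4 → f/5.6 — 1 stop smaller aperture (darker).
ISO: 25600 → 51200 — 1 stop raised (brighter).
Net so far: 3 stops brighter. Shutter speed: 1/60 → 1/125 → 1/250 → 1/500.

1/500s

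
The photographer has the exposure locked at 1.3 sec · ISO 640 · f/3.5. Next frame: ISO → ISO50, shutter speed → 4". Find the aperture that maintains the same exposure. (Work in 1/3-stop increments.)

ISO: 640 → 500 → 400 → 320 → 250 → 200 → 160 → 125 → 100 → 80 → 64 → 50 — 3 2/3 stops lower (darker).
Shutter speed: 1.3 → 1.6 → 2 → 2.5 → 3.2 → 4 — 1 2/3 stops longer (brighter).
Net change so far: 2 stops darker. Offset with the aperture: f/3.5 → f/3.2 → f/2.8 → f/2.5 → f/2.2 → f/2 → f/1.8.

f/1.8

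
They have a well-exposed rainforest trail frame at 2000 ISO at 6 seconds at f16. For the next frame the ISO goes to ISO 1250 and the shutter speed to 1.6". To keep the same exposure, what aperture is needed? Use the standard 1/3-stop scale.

ISO: 2000 → 1600 → 1250 — 2/3 stop dropped (darker).
Shutter speed: 6 → 5 → 4 → 3.2 → 2.5 → 2 → 1.6 — 2 stops faster (darker).
Net change so far: 2 2/3 stops darker. Offset with the aperture: f/16 → f/14 → f/13 → f/11 → f/10 → f/9 → f/8 → f/7.1 → f/6.3.

f/6.3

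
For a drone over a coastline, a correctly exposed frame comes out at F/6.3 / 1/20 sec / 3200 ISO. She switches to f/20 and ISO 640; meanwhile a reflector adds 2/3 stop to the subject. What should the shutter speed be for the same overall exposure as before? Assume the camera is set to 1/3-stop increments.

Scene light: 2/3 stop brighter.
Aperture: f/6.3 → f/7.1 → f/8 → f/9 → f/10 → f/11 → f/13 → f/14 → f/16 → f/18 → f/20 — 3 1/3 stops stopped down (darker).
ISO: 3200 → 2500 → 2000 → 1600 → 1250 → 1000 → 800 → 640 — 2 1/3 stops lower (darker).
Net so far: 5 stops darker. Shutter speed: 1/20 → 1/15 → 1/13 → 1/10 → 1/8 → 1/6 → 1/5 → 1/4 → 0.3 → 0.4 → 0.5 → 0.6 → 0.8 → 1 → 1.3 → 1.6.

1.6 s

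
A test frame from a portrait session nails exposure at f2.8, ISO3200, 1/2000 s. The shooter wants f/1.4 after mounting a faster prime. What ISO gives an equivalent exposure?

ISO 800

Aperture: f/2.8 → f/2 → f/1.4 — 2 stops opened up (brighter).
Need 2 stops darker from the ISO: 3200 → 1600 → 800.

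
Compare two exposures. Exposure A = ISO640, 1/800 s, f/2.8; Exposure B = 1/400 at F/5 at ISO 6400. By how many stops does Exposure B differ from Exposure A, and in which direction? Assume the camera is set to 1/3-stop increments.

Aperture: f/2.8 → f/3.2 → f/3.5 → f/4 → f/4.5 → f/5 — 1 2/3 stops narrower (darker).
Shutter speed: 1/800 → 1/640 → 1/500 → 1/400 — 1 stop slower (brighter).
ISO: 640 → 800 → 1000 → 1250 → 1600 → 2000 → 2500 → 3200 → 4000 → 5000 → 6400 — 3 1/3 stops higher (brighter).
Net: −1 2/3 +1 +3 1/3 = +2 2/3 stops.

2 2/3 stops brighter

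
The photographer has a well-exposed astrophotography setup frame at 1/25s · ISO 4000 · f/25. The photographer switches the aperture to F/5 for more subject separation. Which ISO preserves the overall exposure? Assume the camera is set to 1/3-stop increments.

ISO 160

Aperture: f/25 → f/22 → f/20 → f/18 → f/16 → f/14 → f/13 → f/11 → f/10 → f/9 → f/8 → f/7.1 → f/6.3 → f/5.6 → f/5 — 4 2/3 stops wider (brighter).
Need 4 2/3 stops darker from the ISO: 4000 → 3200 → 2500 → 2000 → 1600 → 1250 → 1000 → 800 → 640 → 500 → 400 → 320 → 250 → 200 → 160.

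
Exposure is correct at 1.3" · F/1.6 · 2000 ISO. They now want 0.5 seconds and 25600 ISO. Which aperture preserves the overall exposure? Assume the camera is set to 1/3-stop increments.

f/3.5

Shutter speed: 1.3 → 1 → 0.8 → 0.6 → 0.5 — 1 1/3 stops faster (darker).
ISO: 2000 → 2500 → 3200 → 4000 → 5000 → 6400 → 8000 → 10000 → 12800 → 16000 → 20000 → 25600 — 3 2/3 stops higher (brighter).
Net change so far: 2 1/3 stops brighter. Offset with the aperture: f/1.6 → f/1.8 → f/2 → f/2.2 → f/2.5 → f/2.8 → f/3.2 → f/3.5.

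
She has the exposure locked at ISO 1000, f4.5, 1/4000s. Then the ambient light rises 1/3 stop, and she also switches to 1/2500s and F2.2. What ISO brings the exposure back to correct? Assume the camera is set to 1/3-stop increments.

ISO 125

Scene light: 1/3 stop brighter.
Shutter speed: 1/4000 → 1/3200 → 1/2500 — 2/3 stop slower (brighter).
Aperture: f/4.5 → f/4 → f/3.5 → f/3.2 → f/2.8 → f/2.5 → f/2.2 — 2 stops wider (brighter).
Net so far: 3 stops brighter. ISO: 1000 → 800 → 640 → 500 → 400 → 320 → 250 → 200 → 160 → 125.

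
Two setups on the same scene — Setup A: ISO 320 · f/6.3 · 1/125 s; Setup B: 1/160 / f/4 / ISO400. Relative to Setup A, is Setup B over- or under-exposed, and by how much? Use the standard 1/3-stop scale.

Aperture: f/6.3 → f/5.6 → f/5 → f/4.5 → f/4 — 1 1/3 stops opened up (brighter).
Shutter speed: 1/125 → 1/160 — 1/3 stop faster (darker).
ISO: 320 → 400 — 1/3 stop raised (brighter).
Net: +1 1/3 −1/3 +1/3 = +1 1/3 stops.

1 1/3 stops brighter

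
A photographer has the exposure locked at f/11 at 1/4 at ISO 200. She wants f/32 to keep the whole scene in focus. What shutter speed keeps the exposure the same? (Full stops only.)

Aperture: f/11 → f/16 → f/22 → f/32 — 3 stops stopped down (darker).
Need 3 stops brighter from the shutter speed: 1/4 → 1/2 → 1 → 2.

2 s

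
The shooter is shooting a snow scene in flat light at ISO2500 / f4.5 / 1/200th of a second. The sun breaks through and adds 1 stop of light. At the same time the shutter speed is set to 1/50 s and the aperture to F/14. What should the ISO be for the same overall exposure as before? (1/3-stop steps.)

ISO 3200

Scene light: 1 stop brighter.
Shutter speed: 1/200 → 1/160 → 1/125 → 1/100 → 1/80 → 1/60 → 1/50 — 2 stops longer (brighter).
Aperture: f/4.5 → f/5 → f/5.6 → f/6.3 → f/7.1 → f/8 → f/9 → f/10 → f/11 → f/13 → f/14 — 3 1/3 stops narrower (darker).
Net so far: 1/3 stop darker. ISO: 2500 → 3200.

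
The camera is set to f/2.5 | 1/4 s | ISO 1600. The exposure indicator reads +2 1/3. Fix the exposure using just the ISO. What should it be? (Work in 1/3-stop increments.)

Overexposed by 2 1/3 stops → need 2 1/3 stops darker.
ISO: 1600 → 1250 → 1000 → 800 → 640 → 500 → 400 → 320.

ISO 320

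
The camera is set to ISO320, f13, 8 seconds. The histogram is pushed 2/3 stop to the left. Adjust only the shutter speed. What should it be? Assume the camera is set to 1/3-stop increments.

13 s

Underexposed by 2/3 stop → need 2/3 stop brighter.
Shutter speed: 8 → 10 → 13.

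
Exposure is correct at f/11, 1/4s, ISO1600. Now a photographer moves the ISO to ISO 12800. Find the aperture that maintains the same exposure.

f/32

ISO: 1600 → 3200 → 6400 → 12800 — 3 stops higher (brighter).
Need 3 stops darker from the aperture: f/11 → f/16 → f/22 → f/32.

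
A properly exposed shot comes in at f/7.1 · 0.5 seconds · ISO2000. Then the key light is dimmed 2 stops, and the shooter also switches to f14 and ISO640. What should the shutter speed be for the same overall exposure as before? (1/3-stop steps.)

25 s

Scene light: 2 stops darker.
Aperture: f/7.1 → f/8 → f/9 → f/10 → f/11 → f/13 → f/14 — 2 stops narrower (darker).
ISO: 2000 → 1600 → 1250 → 1000 → 800 → 640 — 1 2/3 stops lower (darker).
Net so far: 5 2/3 stops darker. Shutter speed: 0.5 → 0.6 → 0.8 → 1 → 1.3 → 1.6 → 2 → 2.5 → 3.2 → 4 → 5 → 6 → 8 → 10 → 13 → 15 → 20 → 25.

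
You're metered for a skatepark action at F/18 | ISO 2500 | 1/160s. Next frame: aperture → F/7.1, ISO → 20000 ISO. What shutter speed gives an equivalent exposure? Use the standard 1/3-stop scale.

Aperture: f/18 → f/16 → f/14 → f/13 → f/11 → f/10 → f/9 → f/8 → f/7.1 — 2 2/3 stops wider (brighter).
ISO: 2500 → 3200 → 4000 → 5000 → 6400 → 8000 → 10000 → 12800 → 16000 → 20000 — 3 stops higher (brighter).
Net change so far: 5 2/3 stops brighter. Offset with the shutter speed: 1/160 → 1/200 → 1/250 → 1/320 → 1/400 → 1/500 → 1/640 → 1/800 → 1/1000 → 1/1250 → 1/1600 → 1/2000 → 1/2500 → 1/3200 → 1/4000 → 1/5000 → 1/6400 → 1/8000.

1/8000s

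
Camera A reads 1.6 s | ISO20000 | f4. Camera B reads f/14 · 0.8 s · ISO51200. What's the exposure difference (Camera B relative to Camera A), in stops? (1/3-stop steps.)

3 1/3 stops darker

Aperture: f/4 → f/4.5 → f/5 → f/5.6 → f/6.3 → f/7.1 → f/8 → f/9 → f/10 → f/11 → f/13 → f/14 — 3 2/3 stops smaller aperture (darker).
Shutter speed: 1.6 → 1.3 → 1 → 0.8 — 1 stop faster (darker).
ISO: 20000 → 25600 → 32000 → 40000 → 51200 — 1 1/3 stops higher (brighter).
Net: −3 2/3 −1 +1 1/3 = −3 1/3 stops.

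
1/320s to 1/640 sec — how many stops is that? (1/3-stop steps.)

1/320 → 1/400 → 1/500 → 1/640 — count the steps: 3 third-stops = 1 stop.

1 stop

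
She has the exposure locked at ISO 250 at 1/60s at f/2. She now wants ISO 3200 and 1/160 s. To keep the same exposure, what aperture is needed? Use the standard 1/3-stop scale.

ISO: 250 → 320 → 400 → 500 → 640 → 800 → 1000 → 1250 → 1600 → 2000 → 2500 → 3200 — 3 2/3 stops raised (brighter).
Shutter speed: 1/60 → 1/80 → 1/100 → 1/125 → 1/160 — 1 1/3 stops faster (darker).
Net change so far: 2 1/3 stops brighter. Offset with the aperture: f/2 → f/2.2 → f/2.5 → f/2.8 → f/3.2 → f/3.5 → f/4 → f/4.5.

f/4.5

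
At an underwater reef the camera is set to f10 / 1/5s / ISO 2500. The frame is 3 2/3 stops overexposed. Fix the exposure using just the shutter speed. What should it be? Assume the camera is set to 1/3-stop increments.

1/60s

Overexposed by 3 2/3 stops → need 3 2/3 stops darker.
Shutter speed: 1/5 → 1/6 → 1/8 → 1/10 → 1/13 → 1/15 → 1/20 → 1/25 → 1/30 → 1/40 → 1/50 → 1/60.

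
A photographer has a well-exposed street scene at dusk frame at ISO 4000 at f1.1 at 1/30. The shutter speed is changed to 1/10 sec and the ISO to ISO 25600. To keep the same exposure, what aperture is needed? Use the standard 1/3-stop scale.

f/5

Shutter speed: 1/30 → 1/25 → 1/20 → 1/15 → 1/13 → 1/10 — 1 2/3 stops longer (brighter).
ISO: 4000 → 5000 → 6400 → 8000 → 10000 → 12800 → 16000 → 20000 → 25600 — 2 2/3 stops higher (brighter).
Net change so far: 4 1/3 stops brighter. Offset with the aperture: f/1.1 → f/1.2 → f/1.4 → f/1.6 → f/1.8 → f/2 → f/2.2 → f/2.5 → f/2.8 → f/3.2 → f/3.5 → f/4 → f/4.5 → f/5.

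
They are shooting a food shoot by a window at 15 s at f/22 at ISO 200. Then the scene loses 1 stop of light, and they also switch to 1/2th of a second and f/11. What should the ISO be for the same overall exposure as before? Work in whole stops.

ISO 3200

Scene light: 1 stop darker.
Shutter speed: 15 → 8 → 4 → 2 → 1 → 1/2 — 5 stops shorter (darker).
Aperture: f/22 → f/16 → f/11 — 2 stops wider (brighter).
Net so far: 4 stops darker. ISO: 200 → 400 → 800 → 1600 → 3200.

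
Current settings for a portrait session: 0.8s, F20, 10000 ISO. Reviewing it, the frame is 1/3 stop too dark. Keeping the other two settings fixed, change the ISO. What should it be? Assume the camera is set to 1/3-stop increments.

Underexposed by 1/3 stop → need 1/3 stop brighter.
ISO: 10000 → 12800.

ISO 12800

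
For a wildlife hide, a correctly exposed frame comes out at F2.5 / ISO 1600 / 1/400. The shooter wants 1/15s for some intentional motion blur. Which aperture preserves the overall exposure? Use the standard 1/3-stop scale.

Shutter speed: 1/400 → 1/320 → 1/250 → 1/200 → 1/160 → 1/125 → 1/100 → 1/80 → 1/60 → 1/50 → 1/40 → 1/30 → 1/25 → 1/20 → 1/15 — 4 2/3 stops slower (brighter).
Need 4 2/3 stops darker from the aperture: f/2.5 → f/2.8 → f/3.2 → f/3.5 → f/4 → f/4.5 → f/5 → f/5.6 → f/6.3 → f/7.1 → f/8 → f/9 → f/10 → f/11 → f/13.

f/13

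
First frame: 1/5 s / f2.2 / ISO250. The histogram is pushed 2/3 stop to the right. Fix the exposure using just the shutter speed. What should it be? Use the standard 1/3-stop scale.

1/8s

Overexposed by 2/3 stop → need 2/3 stop darker.
Shutter speed: 1/5 → 1/6 → 1/8.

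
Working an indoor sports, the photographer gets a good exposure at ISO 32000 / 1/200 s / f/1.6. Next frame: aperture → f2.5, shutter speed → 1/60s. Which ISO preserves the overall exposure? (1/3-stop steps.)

ISO 25600

Aperture: f/1.6 → f/1.8 → f/2 → f/2.2 → f/2.5 — 1 1/3 stops smaller aperture (darker).
Shutter speed: 1/200 → 1/160 → 1/125 → 1/100 → 1/80 → 1/60 — 1 2/3 stops longer (brighter).
Net change so far: 1/3 stop brighter. Offset with the ISO: 32000 → 25600.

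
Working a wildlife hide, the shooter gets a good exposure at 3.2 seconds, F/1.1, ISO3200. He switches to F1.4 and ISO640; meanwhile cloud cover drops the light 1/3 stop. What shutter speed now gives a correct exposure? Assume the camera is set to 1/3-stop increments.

30 s

Scene light: 1/3 stop darker.
Aperture: f/1.1 → f/1.2 → f/1.4 — 2/3 stop smaller aperture (darker).
ISO: 3200 → 2500 → 2000 → 1600 → 1250 → 1000 → 800 → 640 — 2 1/3 stops lower (darker).
Net so far: 3 1/3 stops darker. Shutter speed: 3.2 → 4 → 5 → 6 → 8 → 10 → 13 → 15 → 20 → 25 → 30.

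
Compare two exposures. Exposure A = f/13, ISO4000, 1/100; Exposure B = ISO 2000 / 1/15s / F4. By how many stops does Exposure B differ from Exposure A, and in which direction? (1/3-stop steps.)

Aperture: f/13 → f/11 → f/10 → f/9 → f/8 → f/7.1 → f/6.3 → f/5.6 → f/5 → f/4.5 → f/4 — 3 1/3 stops larger aperture (brighter).
Shutter speed: 1/100 → 1/80 → 1/60 → 1/50 → 1/40 → 1/30 → 1/25 → 1/20 → 1/15 — 2 2/3 stops longer (brighter).
ISO: 4000 → 3200 → 2500 → 2000 — 1 stop lower (darker).
Net: +3 1/3 +2 2/3 −1 = +5 stops.

5 stops brighter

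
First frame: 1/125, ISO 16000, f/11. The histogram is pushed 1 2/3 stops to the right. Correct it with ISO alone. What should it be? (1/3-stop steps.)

ISO 5000

Overexposed by 1 2/3 stops → need 1 2/3 stops darker.
ISO: 16000 → 12800 → 10000 → 8000 → 6400 → 5000.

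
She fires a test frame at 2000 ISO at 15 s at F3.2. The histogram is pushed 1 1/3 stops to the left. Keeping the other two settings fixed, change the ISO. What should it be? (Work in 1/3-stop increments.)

Underexposed by 1 1/3 stops → need 1 1/3 stops brighter.
ISO: 2000 → 2500 → 3200 → 4000 → 5000.

ISO 5000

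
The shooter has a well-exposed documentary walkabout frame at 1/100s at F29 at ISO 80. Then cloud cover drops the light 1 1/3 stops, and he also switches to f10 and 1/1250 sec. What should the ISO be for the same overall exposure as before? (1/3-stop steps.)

ISO 320

Scene light: 1 1/3 stops darker.
Aperture: f/29 → f/25 → f/22 → f/20 → f/18 → f/16 → f/14 → f/13 → f/11 → f/10 — 3 stops wider (brighter).
Shutter speed: 1/100 → 1/125 → 1/160 → 1/200 → 1/250 → 1/320 → 1/400 → 1/500 → 1/640 → 1/800 → 1/1000 → 1/1250 — 3 2/3 stops shorter (darker).
Net so far: 2 stops darker. ISO: 80 → 100 → 125 → 160 → 200 → 250 → 320.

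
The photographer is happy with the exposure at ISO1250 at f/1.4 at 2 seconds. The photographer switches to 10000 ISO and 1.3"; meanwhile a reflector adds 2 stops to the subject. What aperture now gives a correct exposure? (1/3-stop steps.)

Scene light: 2 stops brighter.
ISO: 1250 → 1600 → 2000 → 2500 → 3200 → 4000 → 5000 → 6400 → 8000 → 10000 — 3 stops raised (brighter).
Shutter speed: 2 → 1.6 → 1.3 — 2/3 stop faster (darker).
Net so far: 4 1/3 stops brighter. Aperture: f/1.4 → f/1.6 → f/1.8 → f/2 → f/2.2 → f/2.5 → f/2.8 → f/3.2 → f/3.5 → f/4 → f/4.5 → f/5 → f/5.6 → f/6.3.

f/6.3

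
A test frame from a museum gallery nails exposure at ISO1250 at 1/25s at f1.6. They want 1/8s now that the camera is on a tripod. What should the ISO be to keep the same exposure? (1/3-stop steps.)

ISO 400

Shutter speed: 1/25 → 1/20 → 1/15 → 1/13 → 1/10 → 1/8 — 1 2/3 stops longer (brighter).
Need 1 2/3 stops darker from the ISO: 1250 → 1000 → 800 → 640 → 500 → 400.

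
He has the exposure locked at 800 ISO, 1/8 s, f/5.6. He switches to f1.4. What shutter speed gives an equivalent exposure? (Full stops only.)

1/125s

Aperture: f/5.6 → f/4 → f/2.8 → f/2 → f/1.4 — 4 stops larger aperture (brighter).
Need 4 stops darker from the shutter speed: 1/8 → 1/15 → 1/30 → 1/60 → 1/125.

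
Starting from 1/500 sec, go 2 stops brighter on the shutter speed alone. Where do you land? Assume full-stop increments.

Shutter speed: 1/500 → 1/250 → 1/125 — 2 stops longer (brighter).

1/125s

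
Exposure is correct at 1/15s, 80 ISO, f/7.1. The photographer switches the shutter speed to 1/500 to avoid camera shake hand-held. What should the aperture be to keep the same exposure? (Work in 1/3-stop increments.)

Shutter speed: 1/15 → 1/20 → 1/25 → 1/30 → 1/40 → 1/50 → 1/60 → 1/80 → 1/100 → 1/125 → 1/160 → 1/200 → 1/250 → 1/320 → 1/400 → 1/500 — 5 stops faster (darker).
Need 5 stops brighter from the aperture: f/7.1 → f/6.3 → f/5.6 → f/5 → f/4.5 → f/4 → f/3.5 → f/3.2 → f/2.8 → f/2.5 → f/2.2 → f/2 → f/1.8 → f/1.6 → f/1.4 → f/1.2.

f/1.2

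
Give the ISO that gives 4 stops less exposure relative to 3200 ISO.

ISO: 3200 → 1600 → 800 → 400 → 200 — 4 stops lower (darker).

ISO 200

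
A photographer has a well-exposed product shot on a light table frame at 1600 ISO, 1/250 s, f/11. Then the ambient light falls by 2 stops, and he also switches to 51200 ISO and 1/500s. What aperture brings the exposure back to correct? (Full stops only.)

f/22

Scene light: 2 stops darker.
ISO: 1600 → 3200 → 6400 → 12800 → 25600 → 51200 — 5 stops higher (brighter).
Shutter speed: 1/250 → 1/500 — 1 stop faster (darker).
Net so far: 2 stops brighter. Aperture: f/11 → f/16 → f/22.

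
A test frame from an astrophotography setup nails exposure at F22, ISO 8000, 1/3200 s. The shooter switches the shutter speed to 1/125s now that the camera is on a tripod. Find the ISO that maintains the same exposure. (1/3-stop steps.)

Shutter speed: 1/3200 → 1/2500 → 1/2000 → 1/1600 → 1/1250 → 1/1000 → 1/800 → 1/640 → 1/500 → 1/400 → 1/320 → 1/250 → 1/200 → 1/160 → 1/125 — 4 2/3 stops slower (brighter).
Need 4 2/3 stops darker from the ISO: 8000 → 6400 → 5000 → 4000 → 3200 → 2500 → 2000 → 1600 → 1250 → 1000 → 800 → 640 → 500 → 400 → 320.

ISO 320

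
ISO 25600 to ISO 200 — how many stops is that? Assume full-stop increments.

7 stops

25600 → 12800 → 6400 → 3200 → 1600 → 800 → 400 → 200 — count the steps: 7 stops.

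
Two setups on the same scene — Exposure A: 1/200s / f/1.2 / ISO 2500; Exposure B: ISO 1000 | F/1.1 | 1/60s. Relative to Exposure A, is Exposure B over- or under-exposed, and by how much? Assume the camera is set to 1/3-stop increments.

2/3 stop brighter

Aperture: f/1.2 → f/1.1 — 1/3 stop wider (brighter).
Shutter speed: 1/200 → 1/160 → 1/125 → 1/100 → 1/80 → 1/60 — 1 2/3 stops longer (brighter).
ISO: 2500 → 2000 → 1600 → 1250 → 1000 — 1 1/3 stops lower (darker).
Net: +1/3 +1 2/3 −1 1/3 = +2/3 stops.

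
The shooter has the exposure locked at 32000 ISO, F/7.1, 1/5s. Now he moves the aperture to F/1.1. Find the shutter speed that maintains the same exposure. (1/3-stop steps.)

Aperture: f/7.1 → f/6.3 → f/5.6 → f/5 → f/4.5 → f/4 → f/3.5 → f/3.2 → f/2.8 → f/2.5 → f/2.2 → f/2 → f/1.8 → f/1.6 → f/1.4 → f/1.2 → f/1.1 — 5 1/3 stops opened up (brighter).
Need 5 1/3 stops darker from the shutter speed: 1/5 → 1/6 → 1/8 → 1/10 → 1/13 → 1/15 → 1/20 → 1/25 → 1/30 → 1/40 → 1/50 → 1/60 → 1/80 → 1/100 → 1/125 → 1/160 → 1/200.

1/200s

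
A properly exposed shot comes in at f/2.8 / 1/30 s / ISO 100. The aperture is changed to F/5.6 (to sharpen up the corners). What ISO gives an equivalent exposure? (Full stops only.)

Aperture: f/2.8 → f/4 → f/5.6 — 2 stops narrower (darker).
Need 2 stops brighter from the ISO: 100 → 200 → 400.

ISO 400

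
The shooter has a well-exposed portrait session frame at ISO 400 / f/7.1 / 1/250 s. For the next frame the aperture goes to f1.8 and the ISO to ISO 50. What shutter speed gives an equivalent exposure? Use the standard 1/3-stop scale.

Aperture: f/7.1 → f/6.3 → f/5.6 → f/5 → f/4.5 → f/4 → f/3.5 → f/3.2 → f/2.8 → f/2.5 → f/2.2 → f/2 → f/1.8 — 4 stops opened up (brighter).
ISO: 400 → 320 → 250 → 200 → 160 → 125 → 100 → 80 → 64 → 50 — 3 stops lower (darker).
Net change so far: 1 stop brighter. Offset with the shutter speed: 1/250 → 1/320 → 1/400 → 1/500.

1/500s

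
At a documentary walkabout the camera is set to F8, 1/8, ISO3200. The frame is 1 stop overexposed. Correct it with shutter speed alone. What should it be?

1/15s

Overexposed by 1 stop → need 1 stop darker.
Shutter speed: 1/8 → 1/15.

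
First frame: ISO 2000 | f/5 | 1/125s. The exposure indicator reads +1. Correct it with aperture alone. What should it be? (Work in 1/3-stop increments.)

f/7.1

Overexposed by 1 stop → need 1 stop darker.
Aperture: f/5 → f/5.6 → f/6.3 → f/7.1.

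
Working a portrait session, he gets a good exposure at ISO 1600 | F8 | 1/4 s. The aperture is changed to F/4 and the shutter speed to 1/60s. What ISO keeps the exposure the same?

Aperture: f/8 → f/5.6 → f/4 — 2 stops opened up (brighter).
Shutter speed: 1/4 → 1/8 → 1/15 → 1/30 → 1/60 — 4 stops shorter (darker).
Net change so far: 2 stops darker. Offset with the ISO: 1600 → 3200 → 6400.

ISO 6400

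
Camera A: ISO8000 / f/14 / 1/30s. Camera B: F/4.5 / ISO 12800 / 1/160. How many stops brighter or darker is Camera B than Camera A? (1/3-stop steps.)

1 2/3 stops brighter

Aperture: f/14 → f/13 → f/11 → f/10 → f/9 → f/8 → f/7.1 → f/6.3 → f/5.6 → f/5 → f/4.5 — 3 1/3 stops opened up (brighter).
Shutter speed: 1/30 → 1/40 → 1/50 → 1/60 → 1/80 → 1/100 → 1/125 → 1/160 — 2 1/3 stops shorter (darker).
ISO: 8000 → 10000 → 12800 — 2/3 stop higher (brighter).
Net: +3 1/3 −2 1/3 +2/3 = +1 2/3 stops.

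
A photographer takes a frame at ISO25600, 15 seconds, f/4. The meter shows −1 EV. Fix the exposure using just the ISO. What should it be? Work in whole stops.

Underexposed by 1 stop → need 1 stop brighter.
ISO: 25600 → 51200.

ISO 51200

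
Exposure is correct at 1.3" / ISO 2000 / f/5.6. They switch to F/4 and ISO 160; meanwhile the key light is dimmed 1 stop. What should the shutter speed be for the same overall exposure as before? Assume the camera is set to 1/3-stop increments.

15 s

Scene light: 1 stop darker.
Aperture: f/5.6 → f/5 → f/4.5 → f/4 — 1 stop larger aperture (brighter).
ISO: 2000 → 1600 → 1250 → 1000 → 800 → 640 → 500 → 400 → 320 → 250 → 200 → 160 — 3 2/3 stops lower (darker).
Net so far: 3 2/3 stops darker. Shutter speed: 1.3 → 1.6 → 2 → 2.5 → 3.2 → 4 → 5 → 6 → 8 → 10 → 13 → 15.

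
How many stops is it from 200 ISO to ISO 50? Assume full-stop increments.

200 → 100 → 50 — count the steps: 2 stops.

2 stops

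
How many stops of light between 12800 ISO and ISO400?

12800 → 6400 → 3200 → 1600 → 800 → 400 — count the steps: 5 stops.

5 stops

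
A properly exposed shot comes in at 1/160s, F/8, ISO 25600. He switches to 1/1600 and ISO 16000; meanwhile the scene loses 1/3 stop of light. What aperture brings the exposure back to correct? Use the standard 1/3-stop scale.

f/1.8

Scene light: 1/3 stop darker.
Shutter speed: 1/160 → 1/200 → 1/250 → 1/320 → 1/400 → 1/500 → 1/640 → 1/800 → 1/1000 → 1/1250 → 1/1600 — 3 1/3 stops shorter (darker).
ISO: 25600 → 20000 → 16000 — 2/3 stop lower (darker).
Net so far: 4 1/3 stops darker. Aperture: f/8 → f/7.1 → f/6.3 → f/5.6 → f/5 → f/4.5 → f/4 → f/3.5 → f/3.2 → f/2.8 → f/2.5 → f/2.2 → f/2 → f/1.8.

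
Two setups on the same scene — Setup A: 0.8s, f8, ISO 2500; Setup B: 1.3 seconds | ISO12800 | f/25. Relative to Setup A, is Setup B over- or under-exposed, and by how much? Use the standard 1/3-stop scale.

1/3 stop darker

Aperture: f/8 → f/9 → f/10 → f/11 → f/13 → f/14 → f/16 → f/18 → f/20 → f/22 → f/25 — 3 1/3 stops smaller aperture (darker).
Shutter speed: 0.8 → 1 → 1.3 — 2/3 stop longer (brighter).
ISO: 2500 → 3200 → 4000 → 5000 → 6400 → 8000 → 10000 → 12800 — 2 1/3 stops higher (brighter).
Net: −3 1/3 +2/3 +2 1/3 = −1/3 stops.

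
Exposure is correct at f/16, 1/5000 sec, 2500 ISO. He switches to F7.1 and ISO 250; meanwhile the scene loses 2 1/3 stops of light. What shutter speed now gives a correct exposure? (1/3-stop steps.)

1/500s

Scene light: 2 1/3 stops darker.
Aperture: f/16 → f/14 → f/13 → f/11 → f/10 → f/9 → f/8 → f/7.1 — 2 1/3 stops larger aperture (brighter).
ISO: 2500 → 2000 → 1600 → 1250 → 1000 → 800 → 640 → 500 → 400 → 320 → 250 — 3 1/3 stops lower (darker).
Net so far: 3 1/3 stops darker. Shutter speed: 1/5000 → 1/4000 → 1/3200 → 1/2500 → 1/2000 → 1/1600 → 1/1250 → 1/1000 → 1/800 → 1/640 → 1/500.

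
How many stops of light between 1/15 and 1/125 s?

3 stops

1/15 → 1/30 → 1/60 → 1/125 — count the steps: 3 stops.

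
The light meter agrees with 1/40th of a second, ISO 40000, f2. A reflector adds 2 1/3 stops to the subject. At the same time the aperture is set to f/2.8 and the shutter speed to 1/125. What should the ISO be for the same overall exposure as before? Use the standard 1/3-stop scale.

ISO 51200

Scene light: 2 1/3 stops brighter.
Aperture: f/2 → f/2.2 → f/2.5 → f/2.8 — 1 stop narrower (darker).
Shutter speed: 1/40 → 1/50 → 1/60 → 1/80 → 1/100 → 1/125 — 1 2/3 stops shorter (darker).
Net so far: 1/3 stop darker. ISO: 40000 → 51200.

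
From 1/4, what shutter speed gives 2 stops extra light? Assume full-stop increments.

Shutter speed: 1/4 → 1/2 → 1 — 2 stops slower (brighter).

1 s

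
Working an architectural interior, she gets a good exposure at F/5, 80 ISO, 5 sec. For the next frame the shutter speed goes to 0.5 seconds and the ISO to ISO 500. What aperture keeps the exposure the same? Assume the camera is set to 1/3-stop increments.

f/4

Shutter speed: 5 → 4 → 3.2 → 2.5 → 2 → 1.6 → 1.3 → 1 → 0.8 → 0.6 → 0.5 — 3 1/3 stops shorter (darker).
ISO: 80 → 100 → 125 → 160 → 200 → 250 → 320 → 400 → 500 — 2 2/3 stops higher (brighter).
Net change so far: 2/3 stop darker. Offset with the aperture: f/5 → f/4.5 → f/4.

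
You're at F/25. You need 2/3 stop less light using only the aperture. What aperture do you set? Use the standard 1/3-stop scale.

f/32

Aperture: f/25 → f/29 → f/32 — 2/3 stop narrower (darker).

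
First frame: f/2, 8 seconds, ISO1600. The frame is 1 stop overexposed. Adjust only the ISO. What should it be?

Overexposed by 1 stop → need 1 stop darker.
ISO: 1600 → 800.

ISO 800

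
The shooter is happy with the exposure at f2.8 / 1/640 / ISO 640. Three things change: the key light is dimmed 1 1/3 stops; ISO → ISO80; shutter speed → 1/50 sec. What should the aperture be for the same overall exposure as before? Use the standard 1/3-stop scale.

f/2.2

Scene light: 1 1/3 stops darker.
ISO: 640 → 500 → 400 → 320 → 250 → 200 → 160 → 125 → 100 → 80 — 3 stops lower (darker).
Shutter speed: 1/640 → 1/500 → 1/400 → 1/320 → 1/250 → 1/200 → 1/160 → 1/125 → 1/100 → 1/80 → 1/60 → 1/50 — 3 2/3 stops slower (brighter).
Net so far: 2/3 stop darker. Aperture: f/2.8 → f/2.5 → f/2.2.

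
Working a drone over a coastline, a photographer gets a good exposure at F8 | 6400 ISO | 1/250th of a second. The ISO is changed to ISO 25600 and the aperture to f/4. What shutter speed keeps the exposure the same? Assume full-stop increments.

ISO: 6400 → 12800 → 25600 — 2 stops higher (brighter).
Aperture: f/8 → f/5.6 → f/4 — 2 stops larger aperture (brighter).
Net change so far: 4 stops brighter. Offset with the shutter speed: 1/250 → 1/500 → 1/1000 → 1/2000 → 1/4000.

1/4000s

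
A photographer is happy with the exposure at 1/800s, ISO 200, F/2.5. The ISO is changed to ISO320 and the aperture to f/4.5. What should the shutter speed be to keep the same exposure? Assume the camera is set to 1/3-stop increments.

ISO: 200 → 250 → 320 — 2/3 stop higher (brighter).
Aperture: f/2.5 → f/2.8 → f/3.2 → f/3.5 → f/4 → f/4.5 — 1 2/3 stops smaller aperture (darker).
Net change so far: 1 stop darker. Offset with the shutter speed: 1/800 → 1/640 → 1/500 → 1/400.

1/400s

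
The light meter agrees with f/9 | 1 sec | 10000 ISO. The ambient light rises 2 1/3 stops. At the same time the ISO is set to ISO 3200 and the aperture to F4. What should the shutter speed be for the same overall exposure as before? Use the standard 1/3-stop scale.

Scene light: 2 1/3 stops brighter.
ISO: 10000 → 8000 → 6400 → 5000 → 4000 → 3200 — 1 2/3 stops dropped (darker).
Aperture: f/9 → f/8 → f/7.1 → f/6.3 → f/5.6 → f/5 → f/4.5 → f/4 — 2 1/3 stops opened up (brighter).
Net so far: 3 stops brighter. Shutter speed: 1 → 0.8 → 0.6 → 0.5 → 0.4 → 0.3 → 1/4 → 1/5 → 1/6 → 1/8.

1/8s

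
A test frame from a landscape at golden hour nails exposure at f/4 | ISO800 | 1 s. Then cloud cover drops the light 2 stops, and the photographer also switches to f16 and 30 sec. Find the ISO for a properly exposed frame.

Scene light: 2 stops darker.
Aperture: f/4 → f/5.6 → f/8 → f/11 → f/16 — 4 stops stopped down (darker).
Shutter speed: 1 → 2 → 4 → 8 → 15 → 30 — 5 stops slower (brighter).
Net so far: 1 stop darker. ISO: 800 → 1600.

ISO 1600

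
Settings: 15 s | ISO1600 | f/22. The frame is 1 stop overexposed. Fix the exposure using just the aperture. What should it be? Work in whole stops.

f/32

Overexposed by 1 stop → need 1 stop darker.
Aperture: f/22 → f/32.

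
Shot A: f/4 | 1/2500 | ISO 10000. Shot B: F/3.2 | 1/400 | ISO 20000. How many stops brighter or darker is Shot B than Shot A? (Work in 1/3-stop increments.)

4 1/3 stops brighter

Aperture: f/4 → f/3.5 → f/3.2 — 2/3 stop wider (brighter).
Shutter speed: 1/2500 → 1/2000 → 1/1600 → 1/1250 → 1/1000 → 1/800 → 1/640 → 1/500 → 1/400 — 2 2/3 stops slower (brighter).
ISO: 10000 → 12800 → 16000 → 20000 — 1 stop raised (brighter).
Net: +2/3 +2 2/3 +1 = +4 1/3 stops.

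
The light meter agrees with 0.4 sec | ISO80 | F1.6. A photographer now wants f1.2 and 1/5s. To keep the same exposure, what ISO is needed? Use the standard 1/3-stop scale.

ISO 100

Aperture: f/1.6 → f/1.4 → f/1.2 — 2/3 stop larger aperture (brighter).
Shutter speed: 0.4 → 0.3 → 1/4 → 1/5 — 1 stop shorter (darker).
Net change so far: 1/3 stop darker. Offset with the ISO: 80 → 100.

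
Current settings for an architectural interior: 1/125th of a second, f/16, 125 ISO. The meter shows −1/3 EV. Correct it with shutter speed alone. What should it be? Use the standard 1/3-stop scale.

1/100s

Underexposed by 1/3 stop → need 1/3 stop brighter.
Shutter speed: 1/125 → 1/100.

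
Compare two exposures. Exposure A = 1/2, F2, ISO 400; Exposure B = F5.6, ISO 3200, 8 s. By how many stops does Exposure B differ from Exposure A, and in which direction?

Aperture: f/2 → f/2.8 → f/4 → f/5.6 — 3 stops narrower (darker).
Shutter speed: 1/2 → 1 → 2 → 4 → 8 — 4 stops slower (brighter).
ISO: 400 → 800 → 1600 → 3200 — 3 stops raised (brighter).
Net: −3 +4 +3 = +4 stops.

4 stops brighter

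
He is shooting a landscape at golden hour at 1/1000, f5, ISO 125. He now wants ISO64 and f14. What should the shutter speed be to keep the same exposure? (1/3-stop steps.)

1/60s

ISO: 125 → 100 → 80 → 64 — 1 stop dropped (darker).
Aperture: f/5 → f/5.6 → f/6.3 → f/7.1 → f/8 → f/9 → f/10 → f/11 → f/13 → f/14 — 3 stops stopped down (darker).
Net change so far: 4 stops darker. Offset with the shutter speed: 1/1000 → 1/800 → 1/640 → 1/500 → 1/400 → 1/320 → 1/250 → 1/200 → 1/160 → 1/125 → 1/100 → 1/80 → 1/60.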